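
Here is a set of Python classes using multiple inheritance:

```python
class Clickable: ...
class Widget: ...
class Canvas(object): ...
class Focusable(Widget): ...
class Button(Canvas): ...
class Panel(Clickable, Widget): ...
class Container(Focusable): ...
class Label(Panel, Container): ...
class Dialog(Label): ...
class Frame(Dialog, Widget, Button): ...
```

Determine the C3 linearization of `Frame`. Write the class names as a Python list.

[Frame, Dialog, Label, Panel, Clickable, Container, Focusable, Widget, Button, Canvas, object]

L[Frame] = Frame + merge(L[Dialog], L[Widget], L[Button], [Dialog Widget Button])
  take Dialog:  [Dialog Label Panel Clickable Container Focusable Widget object] + [Widget object] + [Button Canvas object] + [Dialog Widget Button]
  take Label:  [Label Panel Clickable Container Focusable Widget object] + [Widget object] + [Button Canvas object] + [Widget Button]
  take Panel:  [Panel Clickable Container Focusable Widget object] + [Widget object] + [Button Canvas object] + [Widget Button]
  take Clickable:  [Clickable Container Focusable Widget object] + [Widget object] + [Button Canvas object] + [Widget Button]
  take Container:  [Container Focusable Widget object] + [Widget object] + [Button Canvas object] + [Widget Button]
  take Focusable:  [Focusable Widget object] + [Widget object] + [Button Canvas object] + [Widget Button]
  take Widget:  [Widget object] + [Widget object] + [Button Canvas object] + [Widget Button]
  take Button:  [object] + [object] + [Button Canvas object] + [Button]
  take Canvas:  [object] + [object] + [Canvas object]
  take object:  [object] + [object] + [object]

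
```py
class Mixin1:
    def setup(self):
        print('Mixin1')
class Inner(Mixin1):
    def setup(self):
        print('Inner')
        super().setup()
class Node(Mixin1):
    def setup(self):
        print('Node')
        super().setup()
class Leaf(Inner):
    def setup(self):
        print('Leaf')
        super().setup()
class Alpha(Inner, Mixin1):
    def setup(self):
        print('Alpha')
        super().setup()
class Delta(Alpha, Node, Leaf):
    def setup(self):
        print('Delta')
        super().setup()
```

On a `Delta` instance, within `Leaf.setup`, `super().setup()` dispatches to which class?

L[Delta] = Delta + merge(L[Alpha], L[Node], L[Leaf], [Alpha Node Leaf])
  take Alpha:  [Alpha Inner Mixin1 object] + [Node Mixin1 object] + [Leaf Inner Mixin1 object] + [Alpha Node Leaf]
  take Node:  [Inner Mixin1 object] + [Node Mixin1 object] + [Leaf Inner Mixin1 object] + [Node Leaf]
  take Leaf:  [Inner Mixin1 object] + [Mixin1 object] + [Leaf Inner Mixin1 object] + [Leaf]
  take Inner:  [Inner Mixin1 object] + [Mixin1 object] + [Inner Mixin1 object]
  take Mixin1:  [Mixin1 object] + [Mixin1 object] + [Mixin1 object]
  take object:  [object] + [object] + [object]
MRO: Delta Alpha Node Leaf Inner Mixin1 object
super() in Leaf.setup on a Delta instance goes to the class after Leaf in Delta's MRO: Inner.

Inner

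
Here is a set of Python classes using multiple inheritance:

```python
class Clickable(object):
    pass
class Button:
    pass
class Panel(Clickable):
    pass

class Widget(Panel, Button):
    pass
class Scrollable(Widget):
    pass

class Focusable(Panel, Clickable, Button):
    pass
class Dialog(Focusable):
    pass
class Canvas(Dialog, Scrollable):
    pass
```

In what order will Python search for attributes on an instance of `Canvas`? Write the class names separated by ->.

L[Canvas] = Canvas + merge(L[Dialog], L[Scrollable], [Dialog Scrollable])
  take Dialog:  [Dialog Focusable Panel Clickable Button object] + [Scrollable Widget Panel Clickable Button object] + [Dialog Scrollable]
  take Focusable:  [Focusable Panel Clickable Button object] + [Scrollable Widget Panel Clickable Button object] + [Scrollable]
  take Scrollable:  [Panel Clickable Button object] + [Scrollable Widget Panel Clickable Button object] + [Scrollable]
  take Widget:  [Panel Clickable Button object] + [Widget Panel Clickable Button object]
  take Panel:  [Panel Clickable Button object] + [Panel Clickable Button object]
  take Clickable:  [Clickable Button object] + [Clickable Button object]
  take Button:  [Button object] + [Button object]
  take object:  [object] + [object]

Canvas -> Dialog -> Focusable -> Scrollable -> Widget -> Panel -> Clickable -> Button -> object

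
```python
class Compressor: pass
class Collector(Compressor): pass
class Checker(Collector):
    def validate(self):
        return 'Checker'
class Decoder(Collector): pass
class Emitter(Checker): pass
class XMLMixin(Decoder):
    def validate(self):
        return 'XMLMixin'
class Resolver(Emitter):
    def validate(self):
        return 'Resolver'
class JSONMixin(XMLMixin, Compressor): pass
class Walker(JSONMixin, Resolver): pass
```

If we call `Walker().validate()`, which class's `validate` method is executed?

XMLMixin

L[Walker] = Walker + merge(L[JSONMixin], L[Resolver], [JSONMixin Resolver])
  take JSONMixin:  [JSONMixin XMLMixin Decoder Collector Compressor object] + [Resolver Emitter Checker Collector Compressor object] + [JSONMixin Resolver]
  take XMLMixin:  [XMLMixin Decoder Collector Compressor object] + [Resolver Emitter Checker Collector Compressor object] + [Resolver]
  take Decoder:  [Decoder Collector Compressor object] + [Resolver Emitter Checker Collector Compressor object] + [Resolver]
  take Resolver:  [Collector Compressor object] + [Resolver Emitter Checker Collector Compressor object] + [Resolver]
  take Emitter:  [Collector Compressor object] + [Emitter Checker Collector Compressor object]
  take Checker:  [Collector Compressor object] + [Checker Collector Compressor object]
  take Collector:  [Collector Compressor object] + [Collector Compressor object]
  take Compressor:  [Compressor object] + [Compressor object]
  take object:  [object] + [object]
MRO: Walker JSONMixin XMLMixin Decoder Resolver Emitter Checker Collector Compressor object
validate is defined in: Checker, Resolver, XMLMixin. First along the MRO is XMLMixin.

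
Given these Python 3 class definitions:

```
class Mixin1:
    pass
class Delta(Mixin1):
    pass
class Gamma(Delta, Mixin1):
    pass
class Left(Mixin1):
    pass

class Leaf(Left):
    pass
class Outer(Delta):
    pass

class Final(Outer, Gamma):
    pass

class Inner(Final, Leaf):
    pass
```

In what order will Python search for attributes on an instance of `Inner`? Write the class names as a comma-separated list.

Inner, Final, Outer, Gamma, Delta, Leaf, Left, Mixin1, object

L[Inner] = Inner + merge(L[Final], L[Leaf], [Final Leaf])
  take Final:  [Final Outer Gamma Delta Mixin1 object] + [Leaf Left Mixin1 object] + [Final Leaf]
  take Outer:  [Outer Gamma Delta Mixin1 object] + [Leaf Left Mixin1 object] + [Leaf]
  take Gamma:  [Gamma Delta Mixin1 object] + [Leaf Left Mixin1 object] + [Leaf]
  take Delta:  [Delta Mixin1 object] + [Leaf Left Mixin1 object] + [Leaf]
  take Leaf:  [Mixin1 object] + [Leaf Left Mixin1 object] + [Leaf]
  take Left:  [Mixin1 object] + [Left Mixin1 object]
  take Mixin1:  [Mixin1 object] + [Mixin1 object]
  take object:  [object] + [object]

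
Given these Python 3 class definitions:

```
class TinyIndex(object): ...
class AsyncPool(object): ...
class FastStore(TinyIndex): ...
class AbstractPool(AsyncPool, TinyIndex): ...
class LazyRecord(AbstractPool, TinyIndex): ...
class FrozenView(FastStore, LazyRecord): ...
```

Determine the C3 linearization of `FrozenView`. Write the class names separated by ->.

L[FrozenView] = FrozenView + merge(L[FastStore], L[LazyRecord], [FastStore LazyRecord])
  take FastStore:  [FastStore TinyIndex object] + [LazyRecord AbstractPool AsyncPool TinyIndex object] + [FastStore LazyRecord]
  take LazyRecord:  [TinyIndex object] + [LazyRecord AbstractPool AsyncPool TinyIndex object] + [LazyRecord]
  take AbstractPool:  [TinyIndex object] + [AbstractPool AsyncPool TinyIndex object]
  take AsyncPool:  [TinyIndex object] + [AsyncPool TinyIndex object]
  take TinyIndex:  [TinyIndex object] + [TinyIndex object]
  take object:  [object] + [object]

FrozenView -> FastStore -> LazyRecord -> AbstractPool -> AsyncPool -> TinyIndex -> object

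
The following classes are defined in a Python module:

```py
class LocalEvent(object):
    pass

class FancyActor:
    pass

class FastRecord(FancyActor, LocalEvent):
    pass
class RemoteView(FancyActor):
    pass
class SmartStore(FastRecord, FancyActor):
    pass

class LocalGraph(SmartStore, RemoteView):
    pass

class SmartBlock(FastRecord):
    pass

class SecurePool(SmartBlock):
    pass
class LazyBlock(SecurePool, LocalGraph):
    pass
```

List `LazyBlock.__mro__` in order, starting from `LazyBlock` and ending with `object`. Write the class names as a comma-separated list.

LazyBlock, SecurePool, SmartBlock, LocalGraph, SmartStore, FastRecord, RemoteView, FancyActor, LocalEvent, object

L[LazyBlock] = LazyBlock + merge(L[SecurePool], L[LocalGraph], [SecurePool LocalGraph])
  take SecurePool:  [SecurePool SmartBlock FastRecord FancyActor LocalEvent object] + [LocalGraph SmartStore FastRecord RemoteView FancyActor LocalEvent object] + [SecurePool LocalGraph]
  take SmartBlock:  [SmartBlock FastRecord FancyActor LocalEvent object] + [LocalGraph SmartStore FastRecord RemoteView FancyActor LocalEvent object] + [LocalGraph]
  take LocalGraph:  [FastRecord FancyActor LocalEvent object] + [LocalGraph SmartStore FastRecord RemoteView FancyActor LocalEvent object] + [LocalGraph]
  take SmartStore:  [FastRecord FancyActor LocalEvent object] + [SmartStore FastRecord RemoteView FancyActor LocalEvent object]
  take FastRecord:  [FastRecord FancyActor LocalEvent object] + [FastRecord RemoteView FancyActor LocalEvent object]
  take RemoteView:  [FancyActor LocalEvent object] + [RemoteView FancyActor LocalEvent object]
  take FancyActor:  [FancyActor LocalEvent object] + [FancyActor LocalEvent object]
  take LocalEvent:  [LocalEvent object] + [LocalEvent object]
  take object:  [object] + [object]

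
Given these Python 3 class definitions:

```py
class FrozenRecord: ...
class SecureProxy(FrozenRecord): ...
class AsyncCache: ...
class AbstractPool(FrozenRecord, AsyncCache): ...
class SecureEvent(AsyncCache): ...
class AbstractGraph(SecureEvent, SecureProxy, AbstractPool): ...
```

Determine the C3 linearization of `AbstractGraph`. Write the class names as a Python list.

L[AbstractGraph] = AbstractGraph + merge(L[SecureEvent], L[SecureProxy], L[AbstractPool], [SecureEvent SecureProxy AbstractPool])
  take SecureEvent:  [SecureEvent AsyncCache object] + [SecureProxy FrozenRecord object] + [AbstractPool FrozenRecord AsyncCache object] + [SecureEvent SecureProxy AbstractPool]
  take SecureProxy:  [AsyncCache object] + [SecureProxy FrozenRecord object] + [AbstractPool FrozenRecord AsyncCache object] + [SecureProxy AbstractPool]
  take AbstractPool:  [AsyncCache object] + [FrozenRecord object] + [AbstractPool FrozenRecord AsyncCache object] + [AbstractPool]
  take FrozenRecord:  [AsyncCache object] + [FrozenRecord object] + [FrozenRecord AsyncCache object]
  take AsyncCache:  [AsyncCache object] + [object] + [AsyncCache object]
  take object:  [object] + [object] + [object]

[AbstractGraph, SecureEvent, SecureProxy, AbstractPool, FrozenRecord, AsyncCache, object]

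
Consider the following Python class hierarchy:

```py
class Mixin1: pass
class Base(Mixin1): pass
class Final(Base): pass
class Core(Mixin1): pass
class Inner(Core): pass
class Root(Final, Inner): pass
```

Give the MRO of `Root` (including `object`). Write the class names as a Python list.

L[Root] = Root + merge(L[Final], L[Inner], [Final Inner])
  take Final:  [Final Base Mixin1 object] + [Inner Core Mixin1 object] + [Final Inner]
  take Base:  [Base Mixin1 object] + [Inner Core Mixin1 object] + [Inner]
  take Inner:  [Mixin1 object] + [Inner Core Mixin1 object] + [Inner]
  take Core:  [Mixin1 object] + [Core Mixin1 object]
  take Mixin1:  [Mixin1 object] + [Mixin1 object]
  take object:  [object] + [object]

[Root, Final, Base, Inner, Core, Mixin1, object]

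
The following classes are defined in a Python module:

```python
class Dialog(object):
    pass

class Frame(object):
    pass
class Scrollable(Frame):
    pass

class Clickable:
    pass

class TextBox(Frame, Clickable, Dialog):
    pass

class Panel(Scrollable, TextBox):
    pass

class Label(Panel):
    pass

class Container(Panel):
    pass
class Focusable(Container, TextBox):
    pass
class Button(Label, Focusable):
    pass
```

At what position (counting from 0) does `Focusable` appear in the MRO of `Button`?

L[Button] = Button + merge(L[Label], L[Focusable], [Label Focusable])
  take Label:  [Label Panel Scrollable TextBox Frame Clickable Dialog object] + [Focusable Container Panel Scrollable TextBox Frame Clickable Dialog object] + [Label Focusable]
  take Focusable:  [Panel Scrollable TextBox Frame Clickable Dialog object] + [Focusable Container Panel Scrollable TextBox Frame Clickable Dialog object] + [Focusable]
  take Container:  [Panel Scrollable TextBox Frame Clickable Dialog object] + [Container Panel Scrollable TextBox Frame Clickable Dialog object]
  take Panel:  [Panel Scrollable TextBox Frame Clickable Dialog object] + [Panel Scrollable TextBox Frame Clickable Dialog object]
  take Scrollable:  [Scrollable TextBox Frame Clickable Dialog object] + [Scrollable TextBox Frame Clickable Dialog object]
  take TextBox:  [TextBox Frame Clickable Dialog object] + [TextBox Frame Clickable Dialog object]
  take Frame:  [Frame Clickable Dialog object] + [Frame Clickable Dialog object]
  take Clickable:  [Clickable Dialog object] + [Clickable Dialog object]
  take Dialog:  [Dialog object] + [Dialog object]
  take object:  [object] + [object]
MRO: Button Label Focusable Container Panel Scrollable TextBox Frame Clickable Dialog object
Focusable sits at index 2.

2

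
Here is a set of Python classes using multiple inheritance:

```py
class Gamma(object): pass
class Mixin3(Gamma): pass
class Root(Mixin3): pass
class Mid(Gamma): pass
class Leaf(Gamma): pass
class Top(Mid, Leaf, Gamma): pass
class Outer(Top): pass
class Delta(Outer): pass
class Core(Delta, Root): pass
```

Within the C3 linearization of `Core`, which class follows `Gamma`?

L[Core] = Core + merge(L[Delta], L[Root], [Delta Root])
  take Delta:  [Delta Outer Top Mid Leaf Gamma object] + [Root Mixin3 Gamma object] + [Delta Root]
  take Outer:  [Outer Top Mid Leaf Gamma object] + [Root Mixin3 Gamma object] + [Root]
  take Top:  [Top Mid Leaf Gamma object] + [Root Mixin3 Gamma object] + [Root]
  take Mid:  [Mid Leaf Gamma object] + [Root Mixin3 Gamma object] + [Root]
  take Leaf:  [Leaf Gamma object] + [Root Mixin3 Gamma object] + [Root]
  take Root:  [Gamma object] + [Root Mixin3 Gamma object] + [Root]
  take Mixin3:  [Gamma object] + [Mixin3 Gamma object]
  take Gamma:  [Gamma object] + [Gamma object]
  take object:  [object] + [object]
MRO: Core Delta Outer Top Mid Leaf Root Mixin3 Gamma object
Gamma is at position 8; next is object.

object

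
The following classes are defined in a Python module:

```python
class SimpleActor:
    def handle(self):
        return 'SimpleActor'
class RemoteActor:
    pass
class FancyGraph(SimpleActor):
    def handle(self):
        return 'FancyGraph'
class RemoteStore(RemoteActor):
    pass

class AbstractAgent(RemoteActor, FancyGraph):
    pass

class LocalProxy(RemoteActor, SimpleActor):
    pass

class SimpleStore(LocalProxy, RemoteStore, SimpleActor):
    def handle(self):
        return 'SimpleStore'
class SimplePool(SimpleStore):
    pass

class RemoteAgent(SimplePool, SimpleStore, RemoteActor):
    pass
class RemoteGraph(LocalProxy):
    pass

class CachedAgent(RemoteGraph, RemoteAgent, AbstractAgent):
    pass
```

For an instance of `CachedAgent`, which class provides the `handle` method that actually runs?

L[CachedAgent] = CachedAgent + merge(L[RemoteGraph], L[RemoteAgent], L[AbstractAgent], [RemoteGraph RemoteAgent AbstractAgent])
  take RemoteGraph:  [RemoteGraph LocalProxy RemoteActor SimpleActor object] + [RemoteAgent SimplePool SimpleStore LocalProxy RemoteStore RemoteActor SimpleActor object] + [AbstractAgent RemoteActor FancyGraph SimpleActor object] + [RemoteGraph RemoteAgent AbstractAgent]
  take RemoteAgent:  [LocalProxy RemoteActor SimpleActor object] + [RemoteAgent SimplePool SimpleStore LocalProxy RemoteStore RemoteActor SimpleActor object] + [AbstractAgent RemoteActor FancyGraph SimpleActor object] + [RemoteAgent AbstractAgent]
  take SimplePool:  [LocalProxy RemoteActor SimpleActor object] + [SimplePool SimpleStore LocalProxy RemoteStore RemoteActor SimpleActor object] + [AbstractAgent RemoteActor FancyGraph SimpleActor object] + [AbstractAgent]
  take SimpleStore:  [LocalProxy RemoteActor SimpleActor object] + [SimpleStore LocalProxy RemoteStore RemoteActor SimpleActor object] + [AbstractAgent RemoteActor FancyGraph SimpleActor object] + [AbstractAgent]
  take LocalProxy:  [LocalProxy RemoteActor SimpleActor object] + [LocalProxy RemoteStore RemoteActor SimpleActor object] + [AbstractAgent RemoteActor FancyGraph SimpleActor object] + [AbstractAgent]
  take RemoteStore:  [RemoteActor SimpleActor object] + [RemoteStore RemoteActor SimpleActor object] + [AbstractAgent RemoteActor FancyGraph SimpleActor object] + [AbstractAgent]
  take AbstractAgent:  [RemoteActor SimpleActor object] + [RemoteActor SimpleActor object] + [AbstractAgent RemoteActor FancyGraph SimpleActor object] + [AbstractAgent]
  take RemoteActor:  [RemoteActor SimpleActor object] + [RemoteActor SimpleActor object] + [RemoteActor FancyGraph SimpleActor object]
  take FancyGraph:  [SimpleActor object] + [SimpleActor object] + [FancyGraph SimpleActor object]
  take SimpleActor:  [SimpleActor object] + [SimpleActor object] + [SimpleActor object]
  take object:  [object] + [object] + [object]
MRO: CachedAgent RemoteGraph RemoteAgent SimplePool SimpleStore LocalProxy RemoteStore AbstractAgent RemoteActor FancyGraph SimpleActor object
handle is defined in: FancyGraph, SimpleActor, SimpleStore. First along the MRO is SimpleStore.

SimpleStore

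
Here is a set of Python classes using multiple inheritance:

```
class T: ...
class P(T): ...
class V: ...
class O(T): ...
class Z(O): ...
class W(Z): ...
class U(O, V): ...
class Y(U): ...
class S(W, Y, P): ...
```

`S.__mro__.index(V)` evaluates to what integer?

L[S] = S + merge(L[W], L[Y], L[P], [W Y P])
  take W:  [W Z O T object] + [Y U O T V object] + [P T object] + [W Y P]
  take Z:  [Z O T object] + [Y U O T V object] + [P T object] + [Y P]
  take Y:  [O T object] + [Y U O T V object] + [P T object] + [Y P]
  take U:  [O T object] + [U O T V object] + [P T object] + [P]
  take O:  [O T object] + [O T V object] + [P T object] + [P]
  take P:  [T object] + [T V object] + [P T object] + [P]
  take T:  [T object] + [T V object] + [T object]
  take V:  [object] + [V object] + [object]
  take object:  [object] + [object] + [object]
MRO: S W Z Y U O P T V object
V sits at index 8.

8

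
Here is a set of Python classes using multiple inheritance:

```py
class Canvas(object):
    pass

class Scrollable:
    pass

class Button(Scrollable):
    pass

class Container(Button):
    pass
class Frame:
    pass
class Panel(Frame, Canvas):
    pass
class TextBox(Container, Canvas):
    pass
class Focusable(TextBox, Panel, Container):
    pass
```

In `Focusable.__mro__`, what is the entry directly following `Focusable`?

L[Focusable] = Focusable + merge(L[TextBox], L[Panel], L[Container], [TextBox Panel Container])
  take TextBox:  [TextBox Container Button Scrollable Canvas object] + [Panel Frame Canvas object] + [Container Button Scrollable object] + [TextBox Panel Container]
  take Panel:  [Container Button Scrollable Canvas object] + [Panel Frame Canvas object] + [Container Button Scrollable object] + [Panel Container]
  take Container:  [Container Button Scrollable Canvas object] + [Frame Canvas object] + [Container Button Scrollable object] + [Container]
  take Button:  [Button Scrollable Canvas object] + [Frame Canvas object] + [Button Scrollable object]
  take Scrollable:  [Scrollable Canvas object] + [Frame Canvas object] + [Scrollable object]
  take Frame:  [Canvas object] + [Frame Canvas object] + [object]
  take Canvas:  [Canvas object] + [Canvas object] + [object]
  take object:  [object] + [object] + [object]
MRO: Focusable TextBox Panel Container Button Scrollable Frame Canvas object
Focusable is at position 0; next is TextBox.

TextBox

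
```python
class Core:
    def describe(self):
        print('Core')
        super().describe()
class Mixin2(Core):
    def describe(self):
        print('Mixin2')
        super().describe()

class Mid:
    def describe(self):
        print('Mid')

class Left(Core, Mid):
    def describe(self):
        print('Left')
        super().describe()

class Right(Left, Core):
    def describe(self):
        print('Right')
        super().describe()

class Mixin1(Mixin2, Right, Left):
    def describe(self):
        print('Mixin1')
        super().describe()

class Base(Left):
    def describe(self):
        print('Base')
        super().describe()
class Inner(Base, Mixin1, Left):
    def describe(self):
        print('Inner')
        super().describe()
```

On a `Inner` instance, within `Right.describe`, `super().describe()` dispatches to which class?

L[Inner] = Inner + merge(L[Base], L[Mixin1], L[Left], [Base Mixin1 Left])
  take Base:  [Base Left Core Mid object] + [Mixin1 Mixin2 Right Left Core Mid object] + [Left Core Mid object] + [Base Mixin1 Left]
  take Mixin1:  [Left Core Mid object] + [Mixin1 Mixin2 Right Left Core Mid object] + [Left Core Mid object] + [Mixin1 Left]
  take Mixin2:  [Left Core Mid object] + [Mixin2 Right Left Core Mid object] + [Left Core Mid object] + [Left]
  take Right:  [Left Core Mid object] + [Right Left Core Mid object] + [Left Core Mid object] + [Left]
  take Left:  [Left Core Mid object] + [Left Core Mid object] + [Left Core Mid object] + [Left]
  take Core:  [Core Mid object] + [Core Mid object] + [Core Mid object]
  take Mid:  [Mid object] + [Mid object] + [Mid object]
  take object:  [object] + [object] + [object]
MRO: Inner Base Mixin1 Mixin2 Right Left Core Mid object
super() in Right.describe on a Inner instance goes to the class after Right in Inner's MRO: Left.

Left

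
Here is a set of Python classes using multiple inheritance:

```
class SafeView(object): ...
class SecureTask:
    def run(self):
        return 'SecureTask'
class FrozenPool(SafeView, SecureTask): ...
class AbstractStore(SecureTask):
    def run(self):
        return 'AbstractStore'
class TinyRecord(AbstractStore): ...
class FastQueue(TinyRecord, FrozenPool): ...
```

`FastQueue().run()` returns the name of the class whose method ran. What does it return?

AbstractStore

L[FastQueue] = FastQueue + merge(L[TinyRecord], L[FrozenPool], [TinyRecord FrozenPool])
  take TinyRecord:  [TinyRecord AbstractStore SecureTask object] + [FrozenPool SafeView SecureTask object] + [TinyRecord FrozenPool]
  take AbstractStore:  [AbstractStore SecureTask object] + [FrozenPool SafeView SecureTask object] + [FrozenPool]
  take FrozenPool:  [SecureTask object] + [FrozenPool SafeView SecureTask object] + [FrozenPool]
  take SafeView:  [SecureTask object] + [SafeView SecureTask object]
  take SecureTask:  [SecureTask object] + [SecureTask object]
  take object:  [object] + [object]
MRO: FastQueue TinyRecord AbstractStore FrozenPool SafeView SecureTask object
run is defined in: AbstractStore, SecureTask. First along the MRO is AbstractStore.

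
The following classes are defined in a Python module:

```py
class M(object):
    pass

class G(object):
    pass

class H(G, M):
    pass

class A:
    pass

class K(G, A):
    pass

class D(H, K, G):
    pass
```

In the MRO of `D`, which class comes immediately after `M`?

A

L[D] = D + merge(L[H], L[K], L[G], [H K G])
  take H:  [H G M object] + [K G A object] + [G object] + [H K G]
  take K:  [G M object] + [K G A object] + [G object] + [K G]
  take G:  [G M object] + [G A object] + [G object] + [G]
  take M:  [M object] + [A object] + [object]
  take A:  [object] + [A object] + [object]
  take object:  [object] + [object] + [object]
MRO: D H K G M A object
M is at position 4; next is A.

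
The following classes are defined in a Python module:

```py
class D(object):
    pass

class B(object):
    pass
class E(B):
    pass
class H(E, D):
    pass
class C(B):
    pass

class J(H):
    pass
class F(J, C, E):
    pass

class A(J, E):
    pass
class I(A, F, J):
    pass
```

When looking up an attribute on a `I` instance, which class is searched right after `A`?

L[I] = I + merge(L[A], L[F], L[J], [A F J])
  take A:  [A J H E B D object] + [F J H C E B D object] + [J H E B D object] + [A F J]
  take F:  [J H E B D object] + [F J H C E B D object] + [J H E B D object] + [F J]
  take J:  [J H E B D object] + [J H C E B D object] + [J H E B D object] + [J]
  take H:  [H E B D object] + [H C E B D object] + [H E B D object]
  take C:  [E B D object] + [C E B D object] + [E B D object]
  take E:  [E B D object] + [E B D object] + [E B D object]
  take B:  [B D object] + [B D object] + [B D object]
  take D:  [D object] + [D object] + [D object]
  take object:  [object] + [object] + [object]
MRO: I A F J H C E B D object
A is at position 1; next is F.

F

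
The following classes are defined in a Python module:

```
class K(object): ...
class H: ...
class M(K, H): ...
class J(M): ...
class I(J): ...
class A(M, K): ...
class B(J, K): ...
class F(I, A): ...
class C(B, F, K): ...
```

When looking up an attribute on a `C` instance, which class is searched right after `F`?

L[C] = C + merge(L[B], L[F], L[K], [B F K])
  take B:  [B J M K H object] + [F I J A M K H object] + [K object] + [B F K]
  take F:  [J M K H object] + [F I J A M K H object] + [K object] + [F K]
  take I:  [J M K H object] + [I J A M K H object] + [K object] + [K]
  take J:  [J M K H object] + [J A M K H object] + [K object] + [K]
  take A:  [M K H object] + [A M K H object] + [K object] + [K]
  take M:  [M K H object] + [M K H object] + [K object] + [K]
  take K:  [K H object] + [K H object] + [K object] + [K]
  take H:  [H object] + [H object] + [object]
  take object:  [object] + [object] + [object]
MRO: C B F I J A M K H object
F is at position 2; next is I.

I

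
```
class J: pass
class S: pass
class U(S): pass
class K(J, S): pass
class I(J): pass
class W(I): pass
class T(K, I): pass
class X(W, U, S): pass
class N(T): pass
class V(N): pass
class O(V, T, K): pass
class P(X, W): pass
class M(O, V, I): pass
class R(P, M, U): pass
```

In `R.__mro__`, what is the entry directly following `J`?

L[R] = R + merge(L[P], L[M], L[U], [P M U])
  take P:  [P X W I J U S object] + [M O V N T K I J S object] + [U S object] + [P M U]
  take X:  [X W I J U S object] + [M O V N T K I J S object] + [U S object] + [M U]
  take W:  [W I J U S object] + [M O V N T K I J S object] + [U S object] + [M U]
  take M:  [I J U S object] + [M O V N T K I J S object] + [U S object] + [M U]
  take O:  [I J U S object] + [O V N T K I J S object] + [U S object] + [U]
  take V:  [I J U S object] + [V N T K I J S object] + [U S object] + [U]
  take N:  [I J U S object] + [N T K I J S object] + [U S object] + [U]
  take T:  [I J U S object] + [T K I J S object] + [U S object] + [U]
  take K:  [I J U S object] + [K I J S object] + [U S object] + [U]
  take I:  [I J U S object] + [I J S object] + [U S object] + [U]
  take J:  [J U S object] + [J S object] + [U S object] + [U]
  take U:  [U S object] + [S object] + [U S object] + [U]
  take S:  [S object] + [S object] + [S object]
  take object:  [object] + [object] + [object]
MRO: R P X W M O V N T K I J U S object
J is at position 11; next is U.

U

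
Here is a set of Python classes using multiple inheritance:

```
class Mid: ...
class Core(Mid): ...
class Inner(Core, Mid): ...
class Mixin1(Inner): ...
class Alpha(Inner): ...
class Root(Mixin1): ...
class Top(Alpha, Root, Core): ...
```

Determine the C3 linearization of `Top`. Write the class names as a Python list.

L[Top] = Top + merge(L[Alpha], L[Root], L[Core], [Alpha Root Core])
  take Alpha:  [Alpha Inner Core Mid object] + [Root Mixin1 Inner Core Mid object] + [Core Mid object] + [Alpha Root Core]
  take Root:  [Inner Core Mid object] + [Root Mixin1 Inner Core Mid object] + [Core Mid object] + [Root Core]
  take Mixin1:  [Inner Core Mid object] + [Mixin1 Inner Core Mid object] + [Core Mid object] + [Core]
  take Inner:  [Inner Core Mid object] + [Inner Core Mid object] + [Core Mid object] + [Core]
  take Core:  [Core Mid object] + [Core Mid object] + [Core Mid object] + [Core]
  take Mid:  [Mid object] + [Mid object] + [Mid object]
  take object:  [object] + [object] + [object]

[Top, Alpha, Root, Mixin1, Inner, Core, Mid, object]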